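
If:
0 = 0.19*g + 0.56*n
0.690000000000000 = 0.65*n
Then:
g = -3.13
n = 1.06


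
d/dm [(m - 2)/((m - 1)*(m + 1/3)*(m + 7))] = 3*(-6*m^3 - m^2 + 76*m - 37)/(9*m^6 + 114*m^5 + 271*m^4 - 612*m^3 - 41*m^2 + 210*m + 49)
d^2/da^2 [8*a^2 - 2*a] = 16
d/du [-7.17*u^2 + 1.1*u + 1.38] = 1.1 - 14.34*u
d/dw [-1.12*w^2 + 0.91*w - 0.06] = 0.91 - 2.24*w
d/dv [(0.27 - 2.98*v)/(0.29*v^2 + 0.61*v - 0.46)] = (0.8642*v^2 - 0.1566*v + 1.2061)/(0.0841*v^4 + 0.3538*v^3 + 0.1053*v^2 - 0.5612*v + 0.2116)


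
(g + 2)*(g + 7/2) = g^2 + 11*g/2 + 7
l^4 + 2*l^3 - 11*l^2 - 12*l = l*(l - 3)*(l + 1)*(l + 4)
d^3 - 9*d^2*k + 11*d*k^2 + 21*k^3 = (d - 7*k)*(d - 3*k)*(d + k)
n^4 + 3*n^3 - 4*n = n*(n - 1)*(n + 2)^2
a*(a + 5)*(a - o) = a^3 - a^2*o + 5*a^2 - 5*a*o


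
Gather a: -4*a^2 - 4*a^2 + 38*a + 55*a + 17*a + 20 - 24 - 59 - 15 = -8*a^2 + 110*a - 78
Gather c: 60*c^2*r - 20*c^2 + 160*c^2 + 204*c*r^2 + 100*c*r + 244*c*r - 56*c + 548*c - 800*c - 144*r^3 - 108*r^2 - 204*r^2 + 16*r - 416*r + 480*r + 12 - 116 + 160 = c^2*(60*r + 140) + c*(204*r^2 + 344*r - 308) - 144*r^3 - 312*r^2 + 80*r + 56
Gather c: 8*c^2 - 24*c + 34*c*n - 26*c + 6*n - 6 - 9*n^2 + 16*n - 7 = 8*c^2 + c*(34*n - 50) - 9*n^2 + 22*n - 13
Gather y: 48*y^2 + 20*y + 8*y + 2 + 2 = 48*y^2 + 28*y + 4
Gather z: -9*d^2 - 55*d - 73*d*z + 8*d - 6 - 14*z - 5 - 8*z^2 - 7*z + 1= -9*d^2 - 47*d - 8*z^2 + z*(-73*d - 21) - 10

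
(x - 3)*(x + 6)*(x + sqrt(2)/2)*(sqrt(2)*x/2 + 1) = sqrt(2)*x^4/2 + 3*x^3/2 + 3*sqrt(2)*x^3/2 - 17*sqrt(2)*x^2/2 + 9*x^2/2 - 27*x + 3*sqrt(2)*x/2 - 9*sqrt(2)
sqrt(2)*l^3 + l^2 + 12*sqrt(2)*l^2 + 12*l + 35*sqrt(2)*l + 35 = (l + 5)*(l + 7)*(sqrt(2)*l + 1)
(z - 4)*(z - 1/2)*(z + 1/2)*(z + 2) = z^4 - 2*z^3 - 33*z^2/4 + z/2 + 2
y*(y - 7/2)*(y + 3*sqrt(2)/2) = y^3 - 7*y^2/2 + 3*sqrt(2)*y^2/2 - 21*sqrt(2)*y/4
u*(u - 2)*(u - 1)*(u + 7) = u^4 + 4*u^3 - 19*u^2 + 14*u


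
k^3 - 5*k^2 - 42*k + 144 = (k - 8)*(k - 3)*(k + 6)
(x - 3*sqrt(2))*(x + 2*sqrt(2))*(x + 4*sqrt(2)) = x^3 + 3*sqrt(2)*x^2 - 20*x - 48*sqrt(2)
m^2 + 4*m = m*(m + 4)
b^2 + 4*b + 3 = (b + 1)*(b + 3)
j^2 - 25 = (j - 5)*(j + 5)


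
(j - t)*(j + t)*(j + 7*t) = j^3 + 7*j^2*t - j*t^2 - 7*t^3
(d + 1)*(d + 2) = d^2 + 3*d + 2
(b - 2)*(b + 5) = b^2 + 3*b - 10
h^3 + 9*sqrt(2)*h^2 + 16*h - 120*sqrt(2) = (h - 2*sqrt(2))*(h + 5*sqrt(2))*(h + 6*sqrt(2))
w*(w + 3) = w^2 + 3*w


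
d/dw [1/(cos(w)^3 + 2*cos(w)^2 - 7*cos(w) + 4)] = (3*cos(w) + 7)*sin(w)/((cos(w) - 1)^3*(cos(w) + 4)^2)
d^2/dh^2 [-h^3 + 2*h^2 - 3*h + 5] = 4 - 6*h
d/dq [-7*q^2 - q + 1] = -14*q - 1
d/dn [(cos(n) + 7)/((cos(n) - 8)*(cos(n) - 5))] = (cos(n)^2 + 14*cos(n) - 131)*sin(n)/((cos(n) - 8)^2*(cos(n) - 5)^2)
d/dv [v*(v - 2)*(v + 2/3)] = 3*v^2 - 8*v/3 - 4/3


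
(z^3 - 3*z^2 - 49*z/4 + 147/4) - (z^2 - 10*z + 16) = z^3 - 4*z^2 - 9*z/4 + 83/4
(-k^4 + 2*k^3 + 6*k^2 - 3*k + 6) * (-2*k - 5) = 2*k^5 + k^4 - 22*k^3 - 24*k^2 + 3*k - 30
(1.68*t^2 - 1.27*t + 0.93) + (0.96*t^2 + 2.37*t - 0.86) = 2.64*t^2 + 1.1*t + 0.0700000000000001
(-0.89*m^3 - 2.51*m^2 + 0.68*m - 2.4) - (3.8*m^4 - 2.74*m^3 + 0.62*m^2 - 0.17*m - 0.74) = -3.8*m^4 + 1.85*m^3 - 3.13*m^2 + 0.85*m - 1.66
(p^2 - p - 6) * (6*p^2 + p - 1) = 6*p^4 - 5*p^3 - 38*p^2 - 5*p + 6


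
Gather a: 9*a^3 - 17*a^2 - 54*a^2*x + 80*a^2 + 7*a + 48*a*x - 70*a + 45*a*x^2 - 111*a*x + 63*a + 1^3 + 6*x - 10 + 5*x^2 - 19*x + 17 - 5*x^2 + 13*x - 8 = 9*a^3 + a^2*(63 - 54*x) + a*(45*x^2 - 63*x)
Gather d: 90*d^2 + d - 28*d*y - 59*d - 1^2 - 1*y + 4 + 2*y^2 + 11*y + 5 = 90*d^2 + d*(-28*y - 58) + 2*y^2 + 10*y + 8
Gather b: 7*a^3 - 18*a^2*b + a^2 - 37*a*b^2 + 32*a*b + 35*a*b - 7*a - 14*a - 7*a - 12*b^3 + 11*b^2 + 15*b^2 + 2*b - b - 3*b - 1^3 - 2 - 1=7*a^3 + a^2 - 28*a - 12*b^3 + b^2*(26 - 37*a) + b*(-18*a^2 + 67*a - 2) - 4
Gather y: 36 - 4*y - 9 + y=27 - 3*y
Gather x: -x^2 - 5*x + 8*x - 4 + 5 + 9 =-x^2 + 3*x + 10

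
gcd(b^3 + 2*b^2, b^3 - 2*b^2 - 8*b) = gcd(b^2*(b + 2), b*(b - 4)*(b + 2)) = b^2 + 2*b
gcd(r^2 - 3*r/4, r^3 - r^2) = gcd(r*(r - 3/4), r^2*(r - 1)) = r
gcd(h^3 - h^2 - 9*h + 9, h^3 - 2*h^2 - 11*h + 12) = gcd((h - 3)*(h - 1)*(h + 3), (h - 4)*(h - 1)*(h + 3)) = h^2 + 2*h - 3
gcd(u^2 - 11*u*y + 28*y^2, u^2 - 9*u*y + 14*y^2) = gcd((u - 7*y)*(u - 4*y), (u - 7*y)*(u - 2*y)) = -u + 7*y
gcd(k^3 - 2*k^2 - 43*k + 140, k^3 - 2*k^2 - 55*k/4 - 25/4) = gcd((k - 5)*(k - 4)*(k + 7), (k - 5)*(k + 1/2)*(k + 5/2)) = k - 5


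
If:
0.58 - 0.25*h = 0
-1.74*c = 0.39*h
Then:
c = -0.52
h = 2.32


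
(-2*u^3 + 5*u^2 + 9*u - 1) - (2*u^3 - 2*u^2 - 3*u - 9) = -4*u^3 + 7*u^2 + 12*u + 8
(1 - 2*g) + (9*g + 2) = 7*g + 3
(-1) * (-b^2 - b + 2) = b^2 + b - 2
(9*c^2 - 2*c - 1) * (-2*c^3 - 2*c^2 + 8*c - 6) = -18*c^5 - 14*c^4 + 78*c^3 - 68*c^2 + 4*c + 6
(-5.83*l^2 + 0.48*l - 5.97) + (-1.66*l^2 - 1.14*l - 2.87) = -7.49*l^2 - 0.66*l - 8.84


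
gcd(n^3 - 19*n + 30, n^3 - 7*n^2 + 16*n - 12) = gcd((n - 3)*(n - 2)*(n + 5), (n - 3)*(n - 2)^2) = n^2 - 5*n + 6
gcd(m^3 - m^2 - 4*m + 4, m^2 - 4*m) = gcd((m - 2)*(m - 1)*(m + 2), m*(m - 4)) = 1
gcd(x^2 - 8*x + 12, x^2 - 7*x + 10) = x - 2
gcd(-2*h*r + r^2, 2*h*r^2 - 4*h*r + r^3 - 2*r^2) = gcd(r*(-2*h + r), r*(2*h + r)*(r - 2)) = r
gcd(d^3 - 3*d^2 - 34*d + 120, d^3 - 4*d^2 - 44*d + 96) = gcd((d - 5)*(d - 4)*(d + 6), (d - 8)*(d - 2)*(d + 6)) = d + 6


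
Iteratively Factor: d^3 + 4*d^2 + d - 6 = (d + 3)*(d^2 + d - 2) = (d - 1)*(d + 3)*(d + 2)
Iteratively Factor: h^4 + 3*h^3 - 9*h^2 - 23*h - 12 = (h + 1)*(h^3 + 2*h^2 - 11*h - 12) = (h - 3)*(h + 1)*(h^2 + 5*h + 4) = (h - 3)*(h + 1)*(h + 4)*(h + 1)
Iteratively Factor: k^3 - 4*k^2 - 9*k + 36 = (k + 3)*(k^2 - 7*k + 12) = (k - 4)*(k + 3)*(k - 3)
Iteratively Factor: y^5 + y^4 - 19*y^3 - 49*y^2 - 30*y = (y - 5)*(y^4 + 6*y^3 + 11*y^2 + 6*y) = (y - 5)*(y + 3)*(y^3 + 3*y^2 + 2*y) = (y - 5)*(y + 1)*(y + 3)*(y^2 + 2*y) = (y - 5)*(y + 1)*(y + 2)*(y + 3)*(y)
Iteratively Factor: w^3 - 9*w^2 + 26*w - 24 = (w - 3)*(w^2 - 6*w + 8) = (w - 3)*(w - 2)*(w - 4)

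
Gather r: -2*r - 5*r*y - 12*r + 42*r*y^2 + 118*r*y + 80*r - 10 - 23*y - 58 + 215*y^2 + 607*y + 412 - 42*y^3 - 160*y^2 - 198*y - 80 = r*(42*y^2 + 113*y + 66) - 42*y^3 + 55*y^2 + 386*y + 264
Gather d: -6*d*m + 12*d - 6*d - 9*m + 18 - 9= d*(6 - 6*m) - 9*m + 9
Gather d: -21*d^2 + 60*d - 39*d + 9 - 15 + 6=-21*d^2 + 21*d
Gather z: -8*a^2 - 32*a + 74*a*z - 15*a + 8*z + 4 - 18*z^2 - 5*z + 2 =-8*a^2 - 47*a - 18*z^2 + z*(74*a + 3) + 6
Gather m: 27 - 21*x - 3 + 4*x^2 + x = 4*x^2 - 20*x + 24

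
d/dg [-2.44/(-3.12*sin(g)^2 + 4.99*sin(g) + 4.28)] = (12.1756 - 15.2256*sin(g))*cos(g)/(-3.12*sin(g)^2 + 4.99*sin(g) + 4.28)^2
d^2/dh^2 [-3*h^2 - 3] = -6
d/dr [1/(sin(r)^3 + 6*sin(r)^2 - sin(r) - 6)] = (-3*sin(r)^2 - 12*sin(r) + 1)/((sin(r) + 6)^2*cos(r)^3)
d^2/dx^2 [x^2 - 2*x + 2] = 2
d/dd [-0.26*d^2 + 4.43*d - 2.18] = 4.43 - 0.52*d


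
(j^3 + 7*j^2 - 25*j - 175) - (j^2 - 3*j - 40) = j^3 + 6*j^2 - 22*j - 135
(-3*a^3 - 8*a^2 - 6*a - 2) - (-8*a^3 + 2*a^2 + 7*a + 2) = 5*a^3 - 10*a^2 - 13*a - 4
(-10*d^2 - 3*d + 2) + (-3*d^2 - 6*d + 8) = -13*d^2 - 9*d + 10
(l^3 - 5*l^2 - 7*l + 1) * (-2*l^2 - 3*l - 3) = -2*l^5 + 7*l^4 + 26*l^3 + 34*l^2 + 18*l - 3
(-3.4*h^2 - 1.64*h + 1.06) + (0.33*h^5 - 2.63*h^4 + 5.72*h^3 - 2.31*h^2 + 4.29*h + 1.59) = 0.33*h^5 - 2.63*h^4 + 5.72*h^3 - 5.71*h^2 + 2.65*h + 2.65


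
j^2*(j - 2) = j^3 - 2*j^2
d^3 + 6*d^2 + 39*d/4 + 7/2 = (d + 1/2)*(d + 2)*(d + 7/2)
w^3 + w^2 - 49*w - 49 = (w - 7)*(w + 1)*(w + 7)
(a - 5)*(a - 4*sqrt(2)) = a^2 - 4*sqrt(2)*a - 5*a + 20*sqrt(2)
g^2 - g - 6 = (g - 3)*(g + 2)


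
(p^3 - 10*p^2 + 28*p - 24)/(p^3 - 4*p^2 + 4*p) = (p - 6)/p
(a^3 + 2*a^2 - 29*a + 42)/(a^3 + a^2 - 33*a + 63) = (a - 2)/(a - 3)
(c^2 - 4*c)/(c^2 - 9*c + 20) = c/(c - 5)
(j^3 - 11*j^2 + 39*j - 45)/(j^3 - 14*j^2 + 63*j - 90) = (j - 3)/(j - 6)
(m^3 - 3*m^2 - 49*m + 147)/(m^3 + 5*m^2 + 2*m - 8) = (m^3 - 3*m^2 - 49*m + 147)/(m^3 + 5*m^2 + 2*m - 8)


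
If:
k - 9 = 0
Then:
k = 9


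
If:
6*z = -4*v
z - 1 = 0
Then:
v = -3/2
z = 1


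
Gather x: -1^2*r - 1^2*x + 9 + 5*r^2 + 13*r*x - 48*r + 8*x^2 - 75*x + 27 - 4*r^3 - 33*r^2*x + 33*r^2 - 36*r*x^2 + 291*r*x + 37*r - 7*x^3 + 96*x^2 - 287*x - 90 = -4*r^3 + 38*r^2 - 12*r - 7*x^3 + x^2*(104 - 36*r) + x*(-33*r^2 + 304*r - 363) - 54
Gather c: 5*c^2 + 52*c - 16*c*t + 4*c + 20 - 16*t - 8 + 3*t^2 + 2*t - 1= 5*c^2 + c*(56 - 16*t) + 3*t^2 - 14*t + 11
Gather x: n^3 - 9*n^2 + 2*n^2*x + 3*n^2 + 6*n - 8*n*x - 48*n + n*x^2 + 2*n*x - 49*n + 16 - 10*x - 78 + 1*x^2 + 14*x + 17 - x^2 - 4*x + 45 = n^3 - 6*n^2 + n*x^2 - 91*n + x*(2*n^2 - 6*n)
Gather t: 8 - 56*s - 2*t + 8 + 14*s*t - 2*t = -56*s + t*(14*s - 4) + 16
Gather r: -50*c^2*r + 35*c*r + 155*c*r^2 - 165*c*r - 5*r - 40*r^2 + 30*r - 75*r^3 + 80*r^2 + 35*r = -75*r^3 + r^2*(155*c + 40) + r*(-50*c^2 - 130*c + 60)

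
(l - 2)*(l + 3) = l^2 + l - 6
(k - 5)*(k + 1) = k^2 - 4*k - 5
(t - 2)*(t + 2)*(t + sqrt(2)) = t^3 + sqrt(2)*t^2 - 4*t - 4*sqrt(2)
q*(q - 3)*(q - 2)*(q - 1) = q^4 - 6*q^3 + 11*q^2 - 6*q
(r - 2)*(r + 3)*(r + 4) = r^3 + 5*r^2 - 2*r - 24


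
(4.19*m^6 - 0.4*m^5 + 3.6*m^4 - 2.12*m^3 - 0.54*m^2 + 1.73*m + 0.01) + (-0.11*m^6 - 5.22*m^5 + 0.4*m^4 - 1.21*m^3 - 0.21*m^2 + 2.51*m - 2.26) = 4.08*m^6 - 5.62*m^5 + 4.0*m^4 - 3.33*m^3 - 0.75*m^2 + 4.24*m - 2.25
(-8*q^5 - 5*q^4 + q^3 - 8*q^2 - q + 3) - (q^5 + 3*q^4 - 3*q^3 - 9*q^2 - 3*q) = -9*q^5 - 8*q^4 + 4*q^3 + q^2 + 2*q + 3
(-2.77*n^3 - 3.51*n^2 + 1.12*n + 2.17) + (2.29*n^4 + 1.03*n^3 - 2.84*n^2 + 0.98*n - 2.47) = 2.29*n^4 - 1.74*n^3 - 6.35*n^2 + 2.1*n - 0.3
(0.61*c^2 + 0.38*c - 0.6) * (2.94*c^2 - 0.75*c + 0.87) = 1.7934*c^4 + 0.6597*c^3 - 1.5183*c^2 + 0.7806*c - 0.522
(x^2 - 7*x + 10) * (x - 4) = x^3 - 11*x^2 + 38*x - 40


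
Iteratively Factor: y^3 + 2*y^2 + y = (y)*(y^2 + 2*y + 1) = y*(y + 1)*(y + 1)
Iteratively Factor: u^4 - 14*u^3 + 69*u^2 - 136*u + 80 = (u - 1)*(u^3 - 13*u^2 + 56*u - 80) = (u - 4)*(u - 1)*(u^2 - 9*u + 20) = (u - 4)^2*(u - 1)*(u - 5)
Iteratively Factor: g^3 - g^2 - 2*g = (g)*(g^2 - g - 2) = g*(g - 2)*(g + 1)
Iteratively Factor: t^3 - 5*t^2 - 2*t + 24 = (t - 3)*(t^2 - 2*t - 8) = (t - 4)*(t - 3)*(t + 2)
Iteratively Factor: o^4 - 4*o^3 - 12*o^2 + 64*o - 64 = (o - 2)*(o^3 - 2*o^2 - 16*o + 32) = (o - 4)*(o - 2)*(o^2 + 2*o - 8) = (o - 4)*(o - 2)*(o + 4)*(o - 2)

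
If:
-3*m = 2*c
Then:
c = -3*m/2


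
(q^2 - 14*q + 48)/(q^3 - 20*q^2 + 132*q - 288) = 1/(q - 6)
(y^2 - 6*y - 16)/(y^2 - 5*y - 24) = (y + 2)/(y + 3)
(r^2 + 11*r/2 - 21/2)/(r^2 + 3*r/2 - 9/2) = (r + 7)/(r + 3)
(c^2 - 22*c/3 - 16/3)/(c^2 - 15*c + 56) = (c + 2/3)/(c - 7)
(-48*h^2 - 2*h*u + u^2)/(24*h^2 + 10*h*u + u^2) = (-8*h + u)/(4*h + u)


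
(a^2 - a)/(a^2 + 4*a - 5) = a/(a + 5)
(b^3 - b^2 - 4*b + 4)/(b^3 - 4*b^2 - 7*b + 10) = (b - 2)/(b - 5)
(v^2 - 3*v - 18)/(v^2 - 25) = (v^2 - 3*v - 18)/(v^2 - 25)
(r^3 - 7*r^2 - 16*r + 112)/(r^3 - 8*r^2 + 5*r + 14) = (r^2 - 16)/(r^2 - r - 2)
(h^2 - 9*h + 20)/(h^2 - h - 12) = (h - 5)/(h + 3)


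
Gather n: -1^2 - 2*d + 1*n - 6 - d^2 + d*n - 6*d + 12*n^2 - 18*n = -d^2 - 8*d + 12*n^2 + n*(d - 17) - 7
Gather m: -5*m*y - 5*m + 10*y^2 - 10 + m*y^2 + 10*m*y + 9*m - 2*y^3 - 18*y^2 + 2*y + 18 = m*(y^2 + 5*y + 4) - 2*y^3 - 8*y^2 + 2*y + 8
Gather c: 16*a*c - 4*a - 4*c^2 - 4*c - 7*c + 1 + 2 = -4*a - 4*c^2 + c*(16*a - 11) + 3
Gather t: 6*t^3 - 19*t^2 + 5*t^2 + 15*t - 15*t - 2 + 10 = 6*t^3 - 14*t^2 + 8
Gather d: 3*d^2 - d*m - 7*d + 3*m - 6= 3*d^2 + d*(-m - 7) + 3*m - 6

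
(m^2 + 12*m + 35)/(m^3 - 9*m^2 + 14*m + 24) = (m^2 + 12*m + 35)/(m^3 - 9*m^2 + 14*m + 24)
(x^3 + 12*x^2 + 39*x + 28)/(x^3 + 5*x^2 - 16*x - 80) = (x^2 + 8*x + 7)/(x^2 + x - 20)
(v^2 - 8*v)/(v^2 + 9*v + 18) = v*(v - 8)/(v^2 + 9*v + 18)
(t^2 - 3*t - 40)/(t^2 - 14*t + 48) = (t + 5)/(t - 6)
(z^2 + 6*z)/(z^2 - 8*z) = (z + 6)/(z - 8)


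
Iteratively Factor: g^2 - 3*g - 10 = (g + 2)*(g - 5)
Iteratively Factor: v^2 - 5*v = (v - 5)*(v)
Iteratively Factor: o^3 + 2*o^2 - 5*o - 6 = (o - 2)*(o^2 + 4*o + 3) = (o - 2)*(o + 3)*(o + 1)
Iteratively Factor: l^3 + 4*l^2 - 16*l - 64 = (l - 4)*(l^2 + 8*l + 16) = (l - 4)*(l + 4)*(l + 4)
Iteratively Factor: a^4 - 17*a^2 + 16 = (a + 1)*(a^3 - a^2 - 16*a + 16) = (a - 4)*(a + 1)*(a^2 + 3*a - 4) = (a - 4)*(a + 1)*(a + 4)*(a - 1)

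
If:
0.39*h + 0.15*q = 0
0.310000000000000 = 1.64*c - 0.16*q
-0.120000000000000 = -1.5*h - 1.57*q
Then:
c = 0.20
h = -0.05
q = 0.12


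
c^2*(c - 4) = c^3 - 4*c^2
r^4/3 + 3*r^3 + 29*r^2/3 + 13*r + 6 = (r/3 + 1)*(r + 1)*(r + 2)*(r + 3)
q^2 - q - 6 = (q - 3)*(q + 2)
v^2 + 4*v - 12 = (v - 2)*(v + 6)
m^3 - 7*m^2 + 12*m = m*(m - 4)*(m - 3)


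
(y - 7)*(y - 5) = y^2 - 12*y + 35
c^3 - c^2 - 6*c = c*(c - 3)*(c + 2)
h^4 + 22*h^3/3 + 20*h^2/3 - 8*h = h*(h - 2/3)*(h + 2)*(h + 6)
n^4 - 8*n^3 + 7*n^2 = n^2*(n - 7)*(n - 1)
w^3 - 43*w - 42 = (w - 7)*(w + 1)*(w + 6)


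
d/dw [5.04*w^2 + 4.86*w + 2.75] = 10.08*w + 4.86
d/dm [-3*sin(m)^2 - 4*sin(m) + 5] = -2*(3*sin(m) + 2)*cos(m)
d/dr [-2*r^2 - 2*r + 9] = -4*r - 2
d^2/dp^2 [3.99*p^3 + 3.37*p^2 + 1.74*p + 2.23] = 23.94*p + 6.74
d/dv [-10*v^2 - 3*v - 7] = -20*v - 3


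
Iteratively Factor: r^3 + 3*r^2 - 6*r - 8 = (r - 2)*(r^2 + 5*r + 4) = (r - 2)*(r + 4)*(r + 1)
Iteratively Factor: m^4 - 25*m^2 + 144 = (m + 4)*(m^3 - 4*m^2 - 9*m + 36) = (m - 3)*(m + 4)*(m^2 - m - 12) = (m - 3)*(m + 3)*(m + 4)*(m - 4)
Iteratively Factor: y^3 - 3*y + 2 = (y - 1)*(y^2 + y - 2) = (y - 1)^2*(y + 2)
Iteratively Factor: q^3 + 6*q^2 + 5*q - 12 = (q + 3)*(q^2 + 3*q - 4) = (q + 3)*(q + 4)*(q - 1)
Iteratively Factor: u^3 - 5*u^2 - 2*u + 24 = (u - 4)*(u^2 - u - 6) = (u - 4)*(u - 3)*(u + 2)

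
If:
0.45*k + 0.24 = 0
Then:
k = -0.53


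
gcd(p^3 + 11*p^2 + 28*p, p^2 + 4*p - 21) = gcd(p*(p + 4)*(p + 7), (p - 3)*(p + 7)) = p + 7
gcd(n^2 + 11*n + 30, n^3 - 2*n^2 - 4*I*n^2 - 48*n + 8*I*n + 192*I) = n + 6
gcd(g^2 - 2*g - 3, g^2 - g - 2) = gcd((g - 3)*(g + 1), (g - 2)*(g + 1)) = g + 1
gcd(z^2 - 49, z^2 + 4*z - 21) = z + 7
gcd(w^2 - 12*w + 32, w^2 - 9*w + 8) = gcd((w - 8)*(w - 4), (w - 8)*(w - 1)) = w - 8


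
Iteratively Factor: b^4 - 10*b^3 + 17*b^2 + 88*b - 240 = (b - 4)*(b^3 - 6*b^2 - 7*b + 60) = (b - 4)^2*(b^2 - 2*b - 15) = (b - 4)^2*(b + 3)*(b - 5)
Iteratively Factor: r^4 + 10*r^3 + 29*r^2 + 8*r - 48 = (r + 4)*(r^3 + 6*r^2 + 5*r - 12) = (r + 3)*(r + 4)*(r^2 + 3*r - 4) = (r - 1)*(r + 3)*(r + 4)*(r + 4)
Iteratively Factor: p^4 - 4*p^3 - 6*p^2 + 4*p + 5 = (p + 1)*(p^3 - 5*p^2 - p + 5) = (p - 5)*(p + 1)*(p^2 - 1) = (p - 5)*(p + 1)^2*(p - 1)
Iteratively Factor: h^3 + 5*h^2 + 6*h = (h)*(h^2 + 5*h + 6) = h*(h + 3)*(h + 2)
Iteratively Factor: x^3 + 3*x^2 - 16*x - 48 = (x - 4)*(x^2 + 7*x + 12) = (x - 4)*(x + 3)*(x + 4)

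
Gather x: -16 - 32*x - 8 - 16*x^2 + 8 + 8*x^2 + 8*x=-8*x^2 - 24*x - 16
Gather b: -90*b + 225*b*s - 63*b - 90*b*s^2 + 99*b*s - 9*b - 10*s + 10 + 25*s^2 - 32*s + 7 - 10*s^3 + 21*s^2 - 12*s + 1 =b*(-90*s^2 + 324*s - 162) - 10*s^3 + 46*s^2 - 54*s + 18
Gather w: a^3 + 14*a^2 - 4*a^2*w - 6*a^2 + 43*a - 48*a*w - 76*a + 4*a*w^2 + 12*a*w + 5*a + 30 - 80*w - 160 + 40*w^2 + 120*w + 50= a^3 + 8*a^2 - 28*a + w^2*(4*a + 40) + w*(-4*a^2 - 36*a + 40) - 80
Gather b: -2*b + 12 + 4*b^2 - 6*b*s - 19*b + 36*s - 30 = 4*b^2 + b*(-6*s - 21) + 36*s - 18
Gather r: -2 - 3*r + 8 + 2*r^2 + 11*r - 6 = 2*r^2 + 8*r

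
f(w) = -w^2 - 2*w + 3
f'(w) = -2*w - 2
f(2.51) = -8.32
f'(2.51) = -7.02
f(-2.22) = 2.51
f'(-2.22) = 2.44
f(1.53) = -2.40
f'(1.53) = -5.06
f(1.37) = -1.62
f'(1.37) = -4.74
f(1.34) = -1.48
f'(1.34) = -4.68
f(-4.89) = -11.13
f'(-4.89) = 7.78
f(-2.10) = 2.79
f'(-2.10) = 2.20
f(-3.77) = -3.67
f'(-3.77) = 5.54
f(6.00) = -45.00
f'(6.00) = -14.00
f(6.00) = -45.00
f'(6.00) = -14.00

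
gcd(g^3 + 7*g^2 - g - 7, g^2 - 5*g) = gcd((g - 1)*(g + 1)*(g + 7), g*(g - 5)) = 1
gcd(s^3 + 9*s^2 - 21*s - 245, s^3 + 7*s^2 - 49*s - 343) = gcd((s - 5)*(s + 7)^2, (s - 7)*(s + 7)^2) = s^2 + 14*s + 49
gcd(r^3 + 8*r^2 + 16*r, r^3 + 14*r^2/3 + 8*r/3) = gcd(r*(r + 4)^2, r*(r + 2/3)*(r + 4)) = r^2 + 4*r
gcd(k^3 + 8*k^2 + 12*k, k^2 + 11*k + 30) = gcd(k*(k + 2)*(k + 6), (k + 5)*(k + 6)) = k + 6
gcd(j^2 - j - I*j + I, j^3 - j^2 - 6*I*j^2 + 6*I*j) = j - 1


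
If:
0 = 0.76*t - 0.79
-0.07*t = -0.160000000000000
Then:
No Solution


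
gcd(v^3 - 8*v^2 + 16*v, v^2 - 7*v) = v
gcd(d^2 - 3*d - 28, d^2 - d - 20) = d + 4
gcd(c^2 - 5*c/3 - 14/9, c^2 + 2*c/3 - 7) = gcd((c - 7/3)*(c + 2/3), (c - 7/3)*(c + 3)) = c - 7/3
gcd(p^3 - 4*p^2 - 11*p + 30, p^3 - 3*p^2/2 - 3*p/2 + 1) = p - 2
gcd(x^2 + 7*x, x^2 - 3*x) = x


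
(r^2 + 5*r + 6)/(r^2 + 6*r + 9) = (r + 2)/(r + 3)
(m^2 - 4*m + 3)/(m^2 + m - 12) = (m - 1)/(m + 4)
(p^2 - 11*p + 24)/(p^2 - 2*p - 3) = (p - 8)/(p + 1)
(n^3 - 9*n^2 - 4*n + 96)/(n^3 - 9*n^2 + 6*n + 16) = (n^2 - n - 12)/(n^2 - n - 2)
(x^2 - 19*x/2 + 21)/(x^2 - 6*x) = (x - 7/2)/x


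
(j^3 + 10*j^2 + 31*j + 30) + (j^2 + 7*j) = j^3 + 11*j^2 + 38*j + 30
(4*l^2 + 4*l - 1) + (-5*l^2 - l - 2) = -l^2 + 3*l - 3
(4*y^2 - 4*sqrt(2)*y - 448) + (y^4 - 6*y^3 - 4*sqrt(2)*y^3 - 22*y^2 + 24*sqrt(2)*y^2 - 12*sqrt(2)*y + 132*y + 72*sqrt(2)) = y^4 - 6*y^3 - 4*sqrt(2)*y^3 - 18*y^2 + 24*sqrt(2)*y^2 - 16*sqrt(2)*y + 132*y - 448 + 72*sqrt(2)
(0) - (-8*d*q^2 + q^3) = 8*d*q^2 - q^3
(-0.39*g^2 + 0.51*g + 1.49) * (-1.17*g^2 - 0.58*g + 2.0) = 0.4563*g^4 - 0.3705*g^3 - 2.8191*g^2 + 0.1558*g + 2.98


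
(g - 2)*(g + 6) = g^2 + 4*g - 12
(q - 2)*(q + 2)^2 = q^3 + 2*q^2 - 4*q - 8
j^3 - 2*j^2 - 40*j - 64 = (j - 8)*(j + 2)*(j + 4)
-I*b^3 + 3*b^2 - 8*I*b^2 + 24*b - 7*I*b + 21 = (b + 7)*(b + 3*I)*(-I*b - I)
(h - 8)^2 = h^2 - 16*h + 64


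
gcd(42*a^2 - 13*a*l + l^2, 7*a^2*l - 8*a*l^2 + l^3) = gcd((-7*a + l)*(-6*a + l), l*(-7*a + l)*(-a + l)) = 7*a - l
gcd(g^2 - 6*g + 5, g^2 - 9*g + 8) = g - 1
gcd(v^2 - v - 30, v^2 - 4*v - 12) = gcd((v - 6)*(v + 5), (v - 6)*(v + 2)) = v - 6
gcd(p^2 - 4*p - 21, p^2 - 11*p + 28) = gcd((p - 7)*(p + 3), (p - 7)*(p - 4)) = p - 7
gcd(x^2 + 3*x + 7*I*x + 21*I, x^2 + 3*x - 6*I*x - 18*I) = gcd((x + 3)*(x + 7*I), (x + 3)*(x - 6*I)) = x + 3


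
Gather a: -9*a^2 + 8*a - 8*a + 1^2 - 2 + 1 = -9*a^2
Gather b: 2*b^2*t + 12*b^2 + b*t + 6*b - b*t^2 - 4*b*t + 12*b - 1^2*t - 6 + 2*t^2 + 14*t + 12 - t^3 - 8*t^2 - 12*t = b^2*(2*t + 12) + b*(-t^2 - 3*t + 18) - t^3 - 6*t^2 + t + 6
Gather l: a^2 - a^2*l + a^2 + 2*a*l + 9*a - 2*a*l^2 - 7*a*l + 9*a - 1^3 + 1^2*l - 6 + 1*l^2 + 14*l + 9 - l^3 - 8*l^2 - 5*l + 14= 2*a^2 + 18*a - l^3 + l^2*(-2*a - 7) + l*(-a^2 - 5*a + 10) + 16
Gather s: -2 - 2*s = -2*s - 2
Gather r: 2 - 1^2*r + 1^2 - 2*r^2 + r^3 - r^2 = r^3 - 3*r^2 - r + 3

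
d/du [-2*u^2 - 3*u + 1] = -4*u - 3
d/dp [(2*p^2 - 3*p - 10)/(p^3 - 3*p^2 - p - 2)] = (-2*p^4 + 6*p^3 + 19*p^2 - 68*p - 4)/(p^6 - 6*p^5 + 7*p^4 + 2*p^3 + 13*p^2 + 4*p + 4)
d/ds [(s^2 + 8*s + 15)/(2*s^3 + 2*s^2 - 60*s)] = (-s^4 - 16*s^3 - 83*s^2 - 30*s + 450)/(2*s^2*(s^4 + 2*s^3 - 59*s^2 - 60*s + 900))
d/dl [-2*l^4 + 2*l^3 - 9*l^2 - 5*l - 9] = -8*l^3 + 6*l^2 - 18*l - 5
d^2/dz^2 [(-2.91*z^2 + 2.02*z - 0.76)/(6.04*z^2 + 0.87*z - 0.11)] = (177.9686*z^3 - 177.95652*z^2 - 15.90936*z - 1.84417)/(220.348864*z^6 + 95.216976*z^5 + 1.6761*z^4 - 2.809665*z^3 - 0.030525*z^2 + 0.031581*z - 0.001331)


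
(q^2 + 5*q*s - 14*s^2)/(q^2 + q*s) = (q^2 + 5*q*s - 14*s^2)/(q*(q + s))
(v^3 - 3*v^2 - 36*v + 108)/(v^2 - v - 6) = (v^2 - 36)/(v + 2)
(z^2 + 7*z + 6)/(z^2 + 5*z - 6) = (z + 1)/(z - 1)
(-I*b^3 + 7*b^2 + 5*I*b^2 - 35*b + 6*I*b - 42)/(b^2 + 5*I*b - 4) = (-I*b^3 + b^2*(7 + 5*I) + b*(-35 + 6*I) - 42)/(b^2 + 5*I*b - 4)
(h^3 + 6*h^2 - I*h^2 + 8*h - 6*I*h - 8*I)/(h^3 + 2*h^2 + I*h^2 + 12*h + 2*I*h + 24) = (h^2 + h*(4 - I) - 4*I)/(h^2 + I*h + 12)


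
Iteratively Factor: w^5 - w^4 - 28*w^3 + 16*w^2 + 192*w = (w + 3)*(w^4 - 4*w^3 - 16*w^2 + 64*w) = (w - 4)*(w + 3)*(w^3 - 16*w) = (w - 4)^2*(w + 3)*(w^2 + 4*w) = w*(w - 4)^2*(w + 3)*(w + 4)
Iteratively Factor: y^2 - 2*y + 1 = (y - 1)*(y - 1)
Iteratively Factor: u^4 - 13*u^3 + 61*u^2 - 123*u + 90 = (u - 2)*(u^3 - 11*u^2 + 39*u - 45) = (u - 3)*(u - 2)*(u^2 - 8*u + 15) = (u - 5)*(u - 3)*(u - 2)*(u - 3)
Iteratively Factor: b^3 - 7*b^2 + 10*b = (b)*(b^2 - 7*b + 10) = b*(b - 2)*(b - 5)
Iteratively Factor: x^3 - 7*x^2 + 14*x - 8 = (x - 1)*(x^2 - 6*x + 8) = (x - 2)*(x - 1)*(x - 4)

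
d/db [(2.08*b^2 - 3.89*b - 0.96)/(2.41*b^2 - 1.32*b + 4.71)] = (6.6293*b^2 + 24.2208*b - 19.5891)/(5.8081*b^4 - 6.3624*b^3 + 24.4446*b^2 - 12.4344*b + 22.1841)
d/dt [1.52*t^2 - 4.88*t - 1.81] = 3.04*t - 4.88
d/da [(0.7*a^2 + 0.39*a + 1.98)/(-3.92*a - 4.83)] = (-2.744*a^2 - 6.762*a + 5.8779)/(15.3664*a^2 + 37.8672*a + 23.3289)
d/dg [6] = 0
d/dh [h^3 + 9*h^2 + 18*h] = 3*h^2 + 18*h + 18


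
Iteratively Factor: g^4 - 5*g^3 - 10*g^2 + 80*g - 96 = (g - 2)*(g^3 - 3*g^2 - 16*g + 48) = (g - 3)*(g - 2)*(g^2 - 16) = (g - 3)*(g - 2)*(g + 4)*(g - 4)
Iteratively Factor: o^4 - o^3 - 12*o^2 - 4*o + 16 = (o + 2)*(o^3 - 3*o^2 - 6*o + 8) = (o - 1)*(o + 2)*(o^2 - 2*o - 8) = (o - 4)*(o - 1)*(o + 2)*(o + 2)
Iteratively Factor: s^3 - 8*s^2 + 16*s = (s)*(s^2 - 8*s + 16) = s*(s - 4)*(s - 4)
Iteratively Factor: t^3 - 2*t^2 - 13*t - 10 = (t + 1)*(t^2 - 3*t - 10) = (t + 1)*(t + 2)*(t - 5)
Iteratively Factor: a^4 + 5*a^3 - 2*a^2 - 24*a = (a + 4)*(a^3 + a^2 - 6*a) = (a + 3)*(a + 4)*(a^2 - 2*a) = (a - 2)*(a + 3)*(a + 4)*(a)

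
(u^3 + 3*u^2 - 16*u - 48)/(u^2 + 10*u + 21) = (u^2 - 16)/(u + 7)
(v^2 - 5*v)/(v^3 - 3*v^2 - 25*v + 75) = v/(v^2 + 2*v - 15)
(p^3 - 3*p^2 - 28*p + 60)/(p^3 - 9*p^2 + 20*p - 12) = (p + 5)/(p - 1)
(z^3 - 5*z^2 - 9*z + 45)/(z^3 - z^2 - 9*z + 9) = (z - 5)/(z - 1)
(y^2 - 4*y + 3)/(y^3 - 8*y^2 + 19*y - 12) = 1/(y - 4)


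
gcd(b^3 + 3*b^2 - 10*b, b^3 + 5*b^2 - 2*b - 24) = b - 2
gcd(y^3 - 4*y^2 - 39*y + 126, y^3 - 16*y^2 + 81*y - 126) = y^2 - 10*y + 21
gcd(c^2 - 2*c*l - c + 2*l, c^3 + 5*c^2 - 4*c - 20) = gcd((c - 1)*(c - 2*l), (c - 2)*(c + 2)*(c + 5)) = 1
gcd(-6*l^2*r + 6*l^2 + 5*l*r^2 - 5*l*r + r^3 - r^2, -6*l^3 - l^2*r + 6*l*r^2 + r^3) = -6*l^2 + 5*l*r + r^2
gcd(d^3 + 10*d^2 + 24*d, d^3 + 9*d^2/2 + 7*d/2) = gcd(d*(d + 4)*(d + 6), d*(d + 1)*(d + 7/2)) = d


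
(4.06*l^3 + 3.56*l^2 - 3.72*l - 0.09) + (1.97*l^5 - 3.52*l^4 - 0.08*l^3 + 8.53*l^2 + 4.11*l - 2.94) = 1.97*l^5 - 3.52*l^4 + 3.98*l^3 + 12.09*l^2 + 0.39*l - 3.03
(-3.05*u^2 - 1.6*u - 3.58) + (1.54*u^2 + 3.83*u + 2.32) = -1.51*u^2 + 2.23*u - 1.26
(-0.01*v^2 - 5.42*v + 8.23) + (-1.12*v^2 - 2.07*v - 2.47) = -1.13*v^2 - 7.49*v + 5.76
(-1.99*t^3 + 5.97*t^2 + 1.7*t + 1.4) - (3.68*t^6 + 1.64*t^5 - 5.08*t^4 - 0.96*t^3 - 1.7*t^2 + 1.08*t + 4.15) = -3.68*t^6 - 1.64*t^5 + 5.08*t^4 - 1.03*t^3 + 7.67*t^2 + 0.62*t - 2.75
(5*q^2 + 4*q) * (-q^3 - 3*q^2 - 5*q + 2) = -5*q^5 - 19*q^4 - 37*q^3 - 10*q^2 + 8*q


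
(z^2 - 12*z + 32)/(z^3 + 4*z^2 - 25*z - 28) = (z - 8)/(z^2 + 8*z + 7)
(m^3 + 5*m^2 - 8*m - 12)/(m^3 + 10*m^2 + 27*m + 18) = (m - 2)/(m + 3)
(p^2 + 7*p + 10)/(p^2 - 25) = (p + 2)/(p - 5)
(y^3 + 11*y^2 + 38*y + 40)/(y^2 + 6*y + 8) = y + 5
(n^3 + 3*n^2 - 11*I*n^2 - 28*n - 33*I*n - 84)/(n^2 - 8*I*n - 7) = (n^2 + n*(3 - 4*I) - 12*I)/(n - I)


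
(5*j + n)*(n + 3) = 5*j*n + 15*j + n^2 + 3*n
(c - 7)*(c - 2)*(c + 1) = c^3 - 8*c^2 + 5*c + 14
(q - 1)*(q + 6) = q^2 + 5*q - 6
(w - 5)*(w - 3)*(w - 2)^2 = w^4 - 12*w^3 + 51*w^2 - 92*w + 60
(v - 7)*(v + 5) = v^2 - 2*v - 35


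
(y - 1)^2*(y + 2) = y^3 - 3*y + 2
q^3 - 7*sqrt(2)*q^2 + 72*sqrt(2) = (q - 6*sqrt(2))*(q - 3*sqrt(2))*(q + 2*sqrt(2))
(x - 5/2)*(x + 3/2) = x^2 - x - 15/4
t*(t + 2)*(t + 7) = t^3 + 9*t^2 + 14*t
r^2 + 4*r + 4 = (r + 2)^2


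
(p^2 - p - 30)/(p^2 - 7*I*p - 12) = (-p^2 + p + 30)/(-p^2 + 7*I*p + 12)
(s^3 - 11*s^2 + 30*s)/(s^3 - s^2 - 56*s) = (-s^2 + 11*s - 30)/(-s^2 + s + 56)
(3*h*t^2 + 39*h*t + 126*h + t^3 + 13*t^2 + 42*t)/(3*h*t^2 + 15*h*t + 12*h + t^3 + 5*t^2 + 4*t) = (t^2 + 13*t + 42)/(t^2 + 5*t + 4)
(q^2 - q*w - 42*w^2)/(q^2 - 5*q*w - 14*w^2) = (q + 6*w)/(q + 2*w)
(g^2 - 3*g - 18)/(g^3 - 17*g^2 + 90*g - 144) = (g + 3)/(g^2 - 11*g + 24)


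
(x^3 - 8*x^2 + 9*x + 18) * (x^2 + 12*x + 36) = x^5 + 4*x^4 - 51*x^3 - 162*x^2 + 540*x + 648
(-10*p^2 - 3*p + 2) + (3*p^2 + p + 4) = -7*p^2 - 2*p + 6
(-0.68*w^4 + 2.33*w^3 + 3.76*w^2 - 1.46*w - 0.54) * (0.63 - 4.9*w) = 3.332*w^5 - 11.8454*w^4 - 16.9561*w^3 + 9.5228*w^2 + 1.7262*w - 0.3402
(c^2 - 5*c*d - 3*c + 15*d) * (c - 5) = c^3 - 5*c^2*d - 8*c^2 + 40*c*d + 15*c - 75*d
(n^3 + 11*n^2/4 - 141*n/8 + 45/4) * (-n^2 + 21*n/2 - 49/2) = -n^5 + 31*n^4/4 + 22*n^3 - 4219*n^2/16 + 8799*n/16 - 2205/8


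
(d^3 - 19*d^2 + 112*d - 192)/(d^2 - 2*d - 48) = (d^2 - 11*d + 24)/(d + 6)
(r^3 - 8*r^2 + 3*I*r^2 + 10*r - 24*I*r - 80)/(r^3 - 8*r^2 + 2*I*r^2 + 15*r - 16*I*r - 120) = (r - 2*I)/(r - 3*I)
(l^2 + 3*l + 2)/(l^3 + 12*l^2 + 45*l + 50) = (l + 1)/(l^2 + 10*l + 25)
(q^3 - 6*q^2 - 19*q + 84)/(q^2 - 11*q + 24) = (q^2 - 3*q - 28)/(q - 8)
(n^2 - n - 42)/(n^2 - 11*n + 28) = (n + 6)/(n - 4)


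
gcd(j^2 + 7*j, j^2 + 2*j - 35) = j + 7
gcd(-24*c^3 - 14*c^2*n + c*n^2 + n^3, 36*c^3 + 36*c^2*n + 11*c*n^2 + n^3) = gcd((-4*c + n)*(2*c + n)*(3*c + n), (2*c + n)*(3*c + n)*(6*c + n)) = 6*c^2 + 5*c*n + n^2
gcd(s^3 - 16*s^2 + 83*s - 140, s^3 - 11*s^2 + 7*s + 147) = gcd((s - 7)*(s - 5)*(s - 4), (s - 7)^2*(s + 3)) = s - 7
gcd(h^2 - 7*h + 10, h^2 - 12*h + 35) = h - 5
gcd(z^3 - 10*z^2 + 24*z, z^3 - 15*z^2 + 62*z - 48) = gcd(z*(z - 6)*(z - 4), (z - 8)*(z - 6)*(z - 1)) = z - 6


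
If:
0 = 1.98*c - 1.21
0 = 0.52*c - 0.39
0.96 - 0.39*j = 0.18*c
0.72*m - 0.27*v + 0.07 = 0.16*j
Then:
No Solution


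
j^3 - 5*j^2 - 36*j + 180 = (j - 6)*(j - 5)*(j + 6)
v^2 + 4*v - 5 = (v - 1)*(v + 5)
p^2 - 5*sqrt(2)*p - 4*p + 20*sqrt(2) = (p - 4)*(p - 5*sqrt(2))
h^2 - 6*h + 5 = (h - 5)*(h - 1)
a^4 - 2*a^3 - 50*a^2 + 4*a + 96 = (a - 8)*(a + 6)*(a - sqrt(2))*(a + sqrt(2))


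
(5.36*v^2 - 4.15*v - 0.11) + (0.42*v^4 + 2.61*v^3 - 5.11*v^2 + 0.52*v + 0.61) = 0.42*v^4 + 2.61*v^3 + 0.25*v^2 - 3.63*v + 0.5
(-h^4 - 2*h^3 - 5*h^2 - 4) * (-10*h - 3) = 10*h^5 + 23*h^4 + 56*h^3 + 15*h^2 + 40*h + 12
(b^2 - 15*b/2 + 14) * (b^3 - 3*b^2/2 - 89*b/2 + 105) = b^5 - 9*b^4 - 77*b^3/4 + 1671*b^2/4 - 2821*b/2 + 1470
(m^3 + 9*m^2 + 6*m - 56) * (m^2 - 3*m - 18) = m^5 + 6*m^4 - 39*m^3 - 236*m^2 + 60*m + 1008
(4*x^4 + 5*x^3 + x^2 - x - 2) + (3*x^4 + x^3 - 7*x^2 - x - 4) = 7*x^4 + 6*x^3 - 6*x^2 - 2*x - 6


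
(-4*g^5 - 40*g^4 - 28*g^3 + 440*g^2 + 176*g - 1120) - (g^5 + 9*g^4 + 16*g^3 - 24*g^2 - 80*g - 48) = -5*g^5 - 49*g^4 - 44*g^3 + 464*g^2 + 256*g - 1072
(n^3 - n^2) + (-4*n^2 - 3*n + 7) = n^3 - 5*n^2 - 3*n + 7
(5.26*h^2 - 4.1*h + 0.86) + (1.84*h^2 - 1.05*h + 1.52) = 7.1*h^2 - 5.15*h + 2.38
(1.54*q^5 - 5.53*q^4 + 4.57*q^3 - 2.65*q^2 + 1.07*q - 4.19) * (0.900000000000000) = 1.386*q^5 - 4.977*q^4 + 4.113*q^3 - 2.385*q^2 + 0.963*q - 3.771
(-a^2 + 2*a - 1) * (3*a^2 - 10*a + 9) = -3*a^4 + 16*a^3 - 32*a^2 + 28*a - 9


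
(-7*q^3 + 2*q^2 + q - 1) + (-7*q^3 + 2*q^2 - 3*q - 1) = -14*q^3 + 4*q^2 - 2*q - 2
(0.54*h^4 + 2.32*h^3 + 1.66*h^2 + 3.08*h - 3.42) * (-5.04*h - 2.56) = -2.7216*h^5 - 13.0752*h^4 - 14.3056*h^3 - 19.7728*h^2 + 9.352*h + 8.7552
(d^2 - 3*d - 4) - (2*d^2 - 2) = -d^2 - 3*d - 2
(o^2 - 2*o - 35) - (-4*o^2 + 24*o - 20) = 5*o^2 - 26*o - 15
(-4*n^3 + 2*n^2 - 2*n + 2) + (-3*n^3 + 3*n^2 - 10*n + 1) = -7*n^3 + 5*n^2 - 12*n + 3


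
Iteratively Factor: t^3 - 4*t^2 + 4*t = (t - 2)*(t^2 - 2*t) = (t - 2)^2*(t)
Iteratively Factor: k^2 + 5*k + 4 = (k + 1)*(k + 4)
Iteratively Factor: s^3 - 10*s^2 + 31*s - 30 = (s - 3)*(s^2 - 7*s + 10) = (s - 3)*(s - 2)*(s - 5)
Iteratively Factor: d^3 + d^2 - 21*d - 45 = (d - 5)*(d^2 + 6*d + 9) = (d - 5)*(d + 3)*(d + 3)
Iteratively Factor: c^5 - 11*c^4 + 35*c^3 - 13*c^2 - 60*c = (c - 4)*(c^4 - 7*c^3 + 7*c^2 + 15*c) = c*(c - 4)*(c^3 - 7*c^2 + 7*c + 15) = c*(c - 4)*(c + 1)*(c^2 - 8*c + 15) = c*(c - 5)*(c - 4)*(c + 1)*(c - 3)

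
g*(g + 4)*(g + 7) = g^3 + 11*g^2 + 28*g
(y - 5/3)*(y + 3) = y^2 + 4*y/3 - 5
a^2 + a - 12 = (a - 3)*(a + 4)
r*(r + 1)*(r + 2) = r^3 + 3*r^2 + 2*r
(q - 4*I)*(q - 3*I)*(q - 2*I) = q^3 - 9*I*q^2 - 26*q + 24*I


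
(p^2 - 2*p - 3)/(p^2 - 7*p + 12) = (p + 1)/(p - 4)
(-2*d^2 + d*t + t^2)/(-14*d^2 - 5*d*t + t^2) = (-d + t)/(-7*d + t)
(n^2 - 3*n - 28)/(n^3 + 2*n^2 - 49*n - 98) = (n + 4)/(n^2 + 9*n + 14)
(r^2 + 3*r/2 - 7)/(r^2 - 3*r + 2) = (r + 7/2)/(r - 1)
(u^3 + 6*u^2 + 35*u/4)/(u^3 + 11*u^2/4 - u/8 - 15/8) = 2*u*(2*u + 7)/(4*u^2 + u - 3)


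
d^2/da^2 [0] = 0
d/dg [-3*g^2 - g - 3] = -6*g - 1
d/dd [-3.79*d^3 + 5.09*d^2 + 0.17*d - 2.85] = -11.37*d^2 + 10.18*d + 0.17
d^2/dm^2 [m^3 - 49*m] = 6*m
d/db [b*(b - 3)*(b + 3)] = 3*b^2 - 9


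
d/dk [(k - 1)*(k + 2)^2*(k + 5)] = 4*k^3 + 24*k^2 + 30*k - 4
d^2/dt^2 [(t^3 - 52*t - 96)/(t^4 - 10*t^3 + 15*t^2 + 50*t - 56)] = 2*(t^6 - 6*t^5 - 333*t^4 + 5062*t^3 - 27696*t^2 + 65376*t - 58280)/(t^9 - 36*t^8 + 549*t^7 - 4620*t^6 + 23427*t^5 - 73404*t^4 + 140295*t^3 - 155988*t^2 + 91728*t - 21952)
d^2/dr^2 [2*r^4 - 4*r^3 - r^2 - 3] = 24*r^2 - 24*r - 2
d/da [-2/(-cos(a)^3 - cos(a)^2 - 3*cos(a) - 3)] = 2*(3*cos(a)^2 + 2*cos(a) + 3)*sin(a)/(cos(a)^3 + cos(a)^2 + 3*cos(a) + 3)^2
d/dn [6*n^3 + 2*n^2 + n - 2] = 18*n^2 + 4*n + 1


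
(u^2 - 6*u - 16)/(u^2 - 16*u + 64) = (u + 2)/(u - 8)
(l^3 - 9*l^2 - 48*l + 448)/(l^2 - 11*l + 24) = (l^2 - l - 56)/(l - 3)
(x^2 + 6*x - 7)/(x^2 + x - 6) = (x^2 + 6*x - 7)/(x^2 + x - 6)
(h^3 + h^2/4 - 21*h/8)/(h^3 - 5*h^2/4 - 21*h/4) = (h - 3/2)/(h - 3)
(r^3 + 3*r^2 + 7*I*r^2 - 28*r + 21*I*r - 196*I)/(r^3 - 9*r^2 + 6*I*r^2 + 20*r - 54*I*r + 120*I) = (r^2 + 7*r*(1 + I) + 49*I)/(r^2 + r*(-5 + 6*I) - 30*I)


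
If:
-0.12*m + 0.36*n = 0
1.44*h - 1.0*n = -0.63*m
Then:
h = -0.618055555555556*n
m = 3.0*n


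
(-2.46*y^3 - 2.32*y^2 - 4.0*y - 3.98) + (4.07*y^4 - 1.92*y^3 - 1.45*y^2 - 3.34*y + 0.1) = 4.07*y^4 - 4.38*y^3 - 3.77*y^2 - 7.34*y - 3.88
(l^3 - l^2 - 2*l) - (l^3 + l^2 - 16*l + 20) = -2*l^2 + 14*l - 20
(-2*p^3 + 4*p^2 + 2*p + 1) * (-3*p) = 6*p^4 - 12*p^3 - 6*p^2 - 3*p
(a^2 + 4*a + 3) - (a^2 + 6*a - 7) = 10 - 2*a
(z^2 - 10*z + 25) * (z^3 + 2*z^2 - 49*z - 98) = z^5 - 8*z^4 - 44*z^3 + 442*z^2 - 245*z - 2450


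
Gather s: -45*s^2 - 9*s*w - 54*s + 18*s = -45*s^2 + s*(-9*w - 36)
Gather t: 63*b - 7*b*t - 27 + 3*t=63*b + t*(3 - 7*b) - 27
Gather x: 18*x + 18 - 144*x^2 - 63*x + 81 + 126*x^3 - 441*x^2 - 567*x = 126*x^3 - 585*x^2 - 612*x + 99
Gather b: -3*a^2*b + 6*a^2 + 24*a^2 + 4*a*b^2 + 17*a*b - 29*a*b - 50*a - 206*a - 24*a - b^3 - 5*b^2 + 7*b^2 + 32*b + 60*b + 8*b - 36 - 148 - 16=30*a^2 - 280*a - b^3 + b^2*(4*a + 2) + b*(-3*a^2 - 12*a + 100) - 200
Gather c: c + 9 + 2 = c + 11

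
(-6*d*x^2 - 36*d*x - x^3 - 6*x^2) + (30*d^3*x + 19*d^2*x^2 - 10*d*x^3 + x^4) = 30*d^3*x + 19*d^2*x^2 - 10*d*x^3 - 6*d*x^2 - 36*d*x + x^4 - x^3 - 6*x^2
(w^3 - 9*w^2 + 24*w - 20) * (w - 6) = w^4 - 15*w^3 + 78*w^2 - 164*w + 120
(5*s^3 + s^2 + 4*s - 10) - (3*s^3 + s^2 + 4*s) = 2*s^3 - 10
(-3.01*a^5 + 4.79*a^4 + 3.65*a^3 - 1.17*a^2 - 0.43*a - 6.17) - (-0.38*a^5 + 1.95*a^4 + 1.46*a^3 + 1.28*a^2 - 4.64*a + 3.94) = -2.63*a^5 + 2.84*a^4 + 2.19*a^3 - 2.45*a^2 + 4.21*a - 10.11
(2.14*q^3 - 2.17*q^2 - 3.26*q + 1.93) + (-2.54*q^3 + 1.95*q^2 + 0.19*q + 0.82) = -0.4*q^3 - 0.22*q^2 - 3.07*q + 2.75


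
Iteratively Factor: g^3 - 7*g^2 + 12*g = (g - 4)*(g^2 - 3*g) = g*(g - 4)*(g - 3)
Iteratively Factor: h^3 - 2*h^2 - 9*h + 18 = (h - 3)*(h^2 + h - 6) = (h - 3)*(h - 2)*(h + 3)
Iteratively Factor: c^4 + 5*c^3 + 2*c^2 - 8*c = (c + 2)*(c^3 + 3*c^2 - 4*c) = (c + 2)*(c + 4)*(c^2 - c) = (c - 1)*(c + 2)*(c + 4)*(c)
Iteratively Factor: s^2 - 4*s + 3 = (s - 3)*(s - 1)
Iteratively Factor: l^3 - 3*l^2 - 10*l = (l + 2)*(l^2 - 5*l) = (l - 5)*(l + 2)*(l)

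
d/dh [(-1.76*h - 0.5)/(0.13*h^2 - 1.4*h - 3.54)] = (0.2288*h^2 + 0.13*h + 5.5304)/(0.0169*h^4 - 0.364*h^3 + 1.0396*h^2 + 9.912*h + 12.5316)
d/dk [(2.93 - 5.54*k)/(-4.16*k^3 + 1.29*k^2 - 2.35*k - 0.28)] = (-46.0928*k^3 + 43.713*k^2 - 7.5594*k + 8.4367)/(17.3056*k^6 - 10.7328*k^5 + 21.2161*k^4 - 3.7334*k^3 + 4.8001*k^2 + 1.316*k + 0.0784)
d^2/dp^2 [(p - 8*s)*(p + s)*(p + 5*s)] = 6*p - 4*s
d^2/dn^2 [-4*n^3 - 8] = -24*n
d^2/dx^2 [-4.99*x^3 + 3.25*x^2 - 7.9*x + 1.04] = 6.5 - 29.94*x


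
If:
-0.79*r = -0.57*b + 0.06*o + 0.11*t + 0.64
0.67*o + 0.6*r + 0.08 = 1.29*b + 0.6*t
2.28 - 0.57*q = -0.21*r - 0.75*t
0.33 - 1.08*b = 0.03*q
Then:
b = 0.201964843334697 - 0.0340587373769948*t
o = 1.04791978293541*t + 0.927529688672052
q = 1.22611454557181*t + 3.72926563995091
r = -0.243403376305078*t - 0.734850405847526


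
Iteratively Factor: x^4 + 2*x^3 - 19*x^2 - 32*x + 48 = (x + 3)*(x^3 - x^2 - 16*x + 16) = (x + 3)*(x + 4)*(x^2 - 5*x + 4) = (x - 4)*(x + 3)*(x + 4)*(x - 1)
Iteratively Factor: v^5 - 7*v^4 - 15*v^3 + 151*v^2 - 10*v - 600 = (v + 2)*(v^4 - 9*v^3 + 3*v^2 + 145*v - 300) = (v + 2)*(v + 4)*(v^3 - 13*v^2 + 55*v - 75) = (v - 5)*(v + 2)*(v + 4)*(v^2 - 8*v + 15) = (v - 5)*(v - 3)*(v + 2)*(v + 4)*(v - 5)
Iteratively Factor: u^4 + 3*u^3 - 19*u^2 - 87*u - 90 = (u + 3)*(u^3 - 19*u - 30) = (u - 5)*(u + 3)*(u^2 + 5*u + 6) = (u - 5)*(u + 2)*(u + 3)*(u + 3)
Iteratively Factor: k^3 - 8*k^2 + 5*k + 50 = (k - 5)*(k^2 - 3*k - 10) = (k - 5)^2*(k + 2)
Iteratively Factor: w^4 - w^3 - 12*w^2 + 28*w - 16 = (w - 2)*(w^3 + w^2 - 10*w + 8) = (w - 2)*(w - 1)*(w^2 + 2*w - 8) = (w - 2)*(w - 1)*(w + 4)*(w - 2)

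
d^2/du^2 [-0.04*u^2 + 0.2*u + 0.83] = -0.0800000000000000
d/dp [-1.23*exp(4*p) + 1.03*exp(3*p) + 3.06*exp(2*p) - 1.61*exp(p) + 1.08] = (-4.92*exp(3*p) + 3.09*exp(2*p) + 6.12*exp(p) - 1.61)*exp(p)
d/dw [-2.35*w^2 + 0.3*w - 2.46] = 0.3 - 4.7*w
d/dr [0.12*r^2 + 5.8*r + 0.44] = 0.24*r + 5.8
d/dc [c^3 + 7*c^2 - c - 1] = 3*c^2 + 14*c - 1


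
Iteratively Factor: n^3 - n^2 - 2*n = (n)*(n^2 - n - 2) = n*(n - 2)*(n + 1)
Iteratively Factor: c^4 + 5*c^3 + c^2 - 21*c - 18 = (c - 2)*(c^3 + 7*c^2 + 15*c + 9) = (c - 2)*(c + 1)*(c^2 + 6*c + 9) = (c - 2)*(c + 1)*(c + 3)*(c + 3)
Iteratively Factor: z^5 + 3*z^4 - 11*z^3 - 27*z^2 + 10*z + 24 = (z + 2)*(z^4 + z^3 - 13*z^2 - z + 12) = (z - 3)*(z + 2)*(z^3 + 4*z^2 - z - 4) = (z - 3)*(z + 2)*(z + 4)*(z^2 - 1) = (z - 3)*(z - 1)*(z + 2)*(z + 4)*(z + 1)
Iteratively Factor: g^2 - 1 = (g - 1)*(g + 1)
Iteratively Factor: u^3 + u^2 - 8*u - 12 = (u - 3)*(u^2 + 4*u + 4) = (u - 3)*(u + 2)*(u + 2)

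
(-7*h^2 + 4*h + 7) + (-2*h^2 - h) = -9*h^2 + 3*h + 7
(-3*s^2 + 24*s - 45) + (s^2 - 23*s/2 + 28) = -2*s^2 + 25*s/2 - 17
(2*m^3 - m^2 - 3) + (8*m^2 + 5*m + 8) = 2*m^3 + 7*m^2 + 5*m + 5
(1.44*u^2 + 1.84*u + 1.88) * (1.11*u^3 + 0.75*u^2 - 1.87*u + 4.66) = 1.5984*u^5 + 3.1224*u^4 + 0.774*u^3 + 4.6796*u^2 + 5.0588*u + 8.7608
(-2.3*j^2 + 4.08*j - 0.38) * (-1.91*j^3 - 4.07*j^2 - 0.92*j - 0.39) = 4.393*j^5 + 1.5682*j^4 - 13.7638*j^3 - 1.31*j^2 - 1.2416*j + 0.1482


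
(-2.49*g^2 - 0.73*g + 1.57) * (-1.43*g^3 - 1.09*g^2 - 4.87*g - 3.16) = 3.5607*g^5 + 3.758*g^4 + 10.6769*g^3 + 9.7122*g^2 - 5.3391*g - 4.9612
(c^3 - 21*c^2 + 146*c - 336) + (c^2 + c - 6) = c^3 - 20*c^2 + 147*c - 342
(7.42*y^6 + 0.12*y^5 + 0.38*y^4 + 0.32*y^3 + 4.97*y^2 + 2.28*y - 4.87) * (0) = 0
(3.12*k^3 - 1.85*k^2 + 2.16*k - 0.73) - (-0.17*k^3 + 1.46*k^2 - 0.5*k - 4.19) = 3.29*k^3 - 3.31*k^2 + 2.66*k + 3.46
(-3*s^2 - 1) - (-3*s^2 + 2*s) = -2*s - 1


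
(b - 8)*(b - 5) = b^2 - 13*b + 40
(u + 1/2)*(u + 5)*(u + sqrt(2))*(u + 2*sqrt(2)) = u^4 + 3*sqrt(2)*u^3 + 11*u^3/2 + 13*u^2/2 + 33*sqrt(2)*u^2/2 + 15*sqrt(2)*u/2 + 22*u + 10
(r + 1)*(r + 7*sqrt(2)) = r^2 + r + 7*sqrt(2)*r + 7*sqrt(2)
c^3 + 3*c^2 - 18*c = c*(c - 3)*(c + 6)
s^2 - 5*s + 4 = (s - 4)*(s - 1)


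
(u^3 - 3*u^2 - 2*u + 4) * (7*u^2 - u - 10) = 7*u^5 - 22*u^4 - 21*u^3 + 60*u^2 + 16*u - 40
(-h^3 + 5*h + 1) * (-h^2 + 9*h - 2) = h^5 - 9*h^4 - 3*h^3 + 44*h^2 - h - 2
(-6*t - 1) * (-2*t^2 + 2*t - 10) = 12*t^3 - 10*t^2 + 58*t + 10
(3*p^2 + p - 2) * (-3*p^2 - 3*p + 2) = -9*p^4 - 12*p^3 + 9*p^2 + 8*p - 4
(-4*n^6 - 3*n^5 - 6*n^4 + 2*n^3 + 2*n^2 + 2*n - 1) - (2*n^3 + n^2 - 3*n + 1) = -4*n^6 - 3*n^5 - 6*n^4 + n^2 + 5*n - 2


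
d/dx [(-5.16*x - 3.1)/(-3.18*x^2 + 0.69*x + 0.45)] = (16.4088*x^2 - 3.5604*x - (5.16*x + 3.1)*(6.36*x - 0.69) - 2.322)/(-3.18*x^2 + 0.69*x + 0.45)^2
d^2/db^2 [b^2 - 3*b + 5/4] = 2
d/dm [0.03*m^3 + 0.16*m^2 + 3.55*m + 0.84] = 0.09*m^2 + 0.32*m + 3.55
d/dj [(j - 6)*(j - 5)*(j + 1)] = 3*j^2 - 20*j + 19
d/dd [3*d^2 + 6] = 6*d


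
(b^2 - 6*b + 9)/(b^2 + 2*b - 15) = (b - 3)/(b + 5)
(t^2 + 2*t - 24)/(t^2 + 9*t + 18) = (t - 4)/(t + 3)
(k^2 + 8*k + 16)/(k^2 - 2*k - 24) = (k + 4)/(k - 6)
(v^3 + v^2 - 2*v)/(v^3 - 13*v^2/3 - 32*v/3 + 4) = 3*v*(v - 1)/(3*v^2 - 19*v + 6)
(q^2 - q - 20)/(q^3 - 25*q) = (q + 4)/(q*(q + 5))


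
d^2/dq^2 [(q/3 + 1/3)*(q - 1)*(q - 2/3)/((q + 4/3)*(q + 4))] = 14*(33*q^3 + 126*q^2 + 144*q + 32)/(27*q^6 + 432*q^5 + 2736*q^4 + 8704*q^3 + 14592*q^2 + 12288*q + 4096)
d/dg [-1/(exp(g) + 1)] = 1/(4*cosh(g/2)^2)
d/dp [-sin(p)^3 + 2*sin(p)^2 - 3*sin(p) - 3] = (-3*sin(p)^2 + 4*sin(p) - 3)*cos(p)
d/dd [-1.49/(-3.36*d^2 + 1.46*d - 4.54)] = (2.1754 - 10.0128*d)/(3.36*d^2 - 1.46*d + 4.54)^2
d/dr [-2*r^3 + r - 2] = 1 - 6*r^2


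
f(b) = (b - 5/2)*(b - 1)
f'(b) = 2*b - 7/2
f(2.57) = 0.11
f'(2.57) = 1.64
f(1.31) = -0.37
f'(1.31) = -0.88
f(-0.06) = 2.71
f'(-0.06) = -3.62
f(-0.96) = 6.78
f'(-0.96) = -5.42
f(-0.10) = 2.86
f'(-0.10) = -3.70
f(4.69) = 8.08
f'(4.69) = 5.88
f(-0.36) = 3.89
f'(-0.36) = -4.22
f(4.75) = 8.44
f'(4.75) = 6.00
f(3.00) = 1.00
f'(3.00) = 2.50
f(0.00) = 2.50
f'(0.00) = -3.50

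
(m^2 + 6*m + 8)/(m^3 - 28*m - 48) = 1/(m - 6)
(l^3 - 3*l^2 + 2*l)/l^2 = l - 3 + 2/l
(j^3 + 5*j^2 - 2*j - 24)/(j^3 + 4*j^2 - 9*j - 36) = (j - 2)/(j - 3)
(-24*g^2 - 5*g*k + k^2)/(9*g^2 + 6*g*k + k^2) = (-8*g + k)/(3*g + k)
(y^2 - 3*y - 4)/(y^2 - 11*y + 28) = (y + 1)/(y - 7)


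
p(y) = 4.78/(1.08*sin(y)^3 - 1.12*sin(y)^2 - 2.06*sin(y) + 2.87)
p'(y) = 4.78*(-3.24*sin(y)^2*cos(y) + 2.24*sin(y)*cos(y) + 2.06*cos(y))/(1.08*sin(y)^3 - 1.12*sin(y)^2 - 2.06*sin(y) + 2.87)^2 = (-15.4872*sin(y)^2 + 10.7072*sin(y) + 9.8468)*cos(y)/(1.08*sin(y)^3 - 1.12*sin(y)^2 - 2.06*sin(y) + 2.87)^2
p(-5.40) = 4.32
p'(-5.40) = 4.59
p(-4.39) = 5.76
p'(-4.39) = -2.79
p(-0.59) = 1.37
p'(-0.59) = -0.06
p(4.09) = 1.48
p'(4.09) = 0.51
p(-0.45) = 1.38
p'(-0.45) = 0.17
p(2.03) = 5.30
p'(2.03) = -3.82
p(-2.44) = 1.39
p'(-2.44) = 0.23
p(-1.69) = 1.74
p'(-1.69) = 0.25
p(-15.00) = 1.39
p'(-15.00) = 0.24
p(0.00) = 1.67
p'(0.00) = 1.20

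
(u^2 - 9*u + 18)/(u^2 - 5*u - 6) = (u - 3)/(u + 1)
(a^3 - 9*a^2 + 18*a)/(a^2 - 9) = a*(a - 6)/(a + 3)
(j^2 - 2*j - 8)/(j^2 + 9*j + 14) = (j - 4)/(j + 7)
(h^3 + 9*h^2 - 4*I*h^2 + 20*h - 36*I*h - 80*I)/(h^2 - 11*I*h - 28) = (h^2 + 9*h + 20)/(h - 7*I)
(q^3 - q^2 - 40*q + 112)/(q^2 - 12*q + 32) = (q^2 + 3*q - 28)/(q - 8)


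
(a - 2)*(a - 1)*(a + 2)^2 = a^4 + a^3 - 6*a^2 - 4*a + 8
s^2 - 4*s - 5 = (s - 5)*(s + 1)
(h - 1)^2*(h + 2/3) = h^3 - 4*h^2/3 - h/3 + 2/3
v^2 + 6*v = v*(v + 6)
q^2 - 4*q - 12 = (q - 6)*(q + 2)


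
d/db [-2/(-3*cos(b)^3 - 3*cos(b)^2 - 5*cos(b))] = 2*(9*sin(b) + 5*sin(b)/cos(b)^2 + 6*tan(b))/(-3*sin(b)^2 + 3*cos(b) + 8)^2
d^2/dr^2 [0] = 0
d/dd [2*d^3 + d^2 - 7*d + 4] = 6*d^2 + 2*d - 7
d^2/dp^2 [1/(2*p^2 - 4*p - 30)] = (p^2 - 2*p - 4*(p - 1)^2 - 15)/(-p^2 + 2*p + 15)^3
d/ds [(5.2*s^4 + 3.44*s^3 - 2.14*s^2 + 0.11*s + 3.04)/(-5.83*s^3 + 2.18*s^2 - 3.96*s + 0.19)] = (-30.316*s^6 + 22.672*s^5 - 66.753*s^4 - 22.0102*s^3 + 63.365*s^2 - 14.0676*s + 12.0593)/(33.9889*s^6 - 25.4188*s^5 + 50.926*s^4 - 19.481*s^3 + 16.51*s^2 - 1.5048*s + 0.0361)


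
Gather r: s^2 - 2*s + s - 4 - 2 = s^2 - s - 6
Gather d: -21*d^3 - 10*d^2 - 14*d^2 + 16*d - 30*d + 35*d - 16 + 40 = -21*d^3 - 24*d^2 + 21*d + 24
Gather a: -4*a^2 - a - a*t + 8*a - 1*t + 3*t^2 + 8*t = -4*a^2 + a*(7 - t) + 3*t^2 + 7*t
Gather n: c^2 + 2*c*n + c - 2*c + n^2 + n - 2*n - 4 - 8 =c^2 - c + n^2 + n*(2*c - 1) - 12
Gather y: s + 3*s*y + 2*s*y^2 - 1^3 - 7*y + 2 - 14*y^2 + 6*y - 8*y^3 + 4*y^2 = s - 8*y^3 + y^2*(2*s - 10) + y*(3*s - 1) + 1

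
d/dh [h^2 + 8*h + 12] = 2*h + 8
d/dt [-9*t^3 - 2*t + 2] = -27*t^2 - 2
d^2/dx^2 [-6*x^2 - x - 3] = -12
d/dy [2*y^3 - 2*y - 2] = 6*y^2 - 2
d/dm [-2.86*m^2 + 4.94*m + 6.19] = 4.94 - 5.72*m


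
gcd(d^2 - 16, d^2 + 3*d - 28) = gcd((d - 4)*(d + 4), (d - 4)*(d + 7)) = d - 4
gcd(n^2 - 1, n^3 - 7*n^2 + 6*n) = n - 1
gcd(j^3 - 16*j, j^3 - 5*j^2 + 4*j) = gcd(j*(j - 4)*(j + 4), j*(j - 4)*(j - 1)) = j^2 - 4*j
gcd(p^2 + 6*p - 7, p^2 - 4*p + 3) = p - 1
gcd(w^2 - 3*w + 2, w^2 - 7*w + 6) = w - 1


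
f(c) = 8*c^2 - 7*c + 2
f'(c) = 16*c - 7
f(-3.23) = 108.07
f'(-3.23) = -58.68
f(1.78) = 14.89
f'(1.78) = 21.48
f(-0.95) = 15.87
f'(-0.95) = -22.20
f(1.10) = 3.98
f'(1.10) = 10.60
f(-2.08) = 51.17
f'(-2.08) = -40.28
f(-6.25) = 358.25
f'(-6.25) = -107.00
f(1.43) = 8.35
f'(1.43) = 15.88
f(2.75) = 43.25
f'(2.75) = 37.00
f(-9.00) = 713.00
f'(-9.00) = -151.00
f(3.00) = 53.00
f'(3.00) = 41.00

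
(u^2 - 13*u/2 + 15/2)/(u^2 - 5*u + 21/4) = 2*(u - 5)/(2*u - 7)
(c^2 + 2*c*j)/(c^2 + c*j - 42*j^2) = c*(c + 2*j)/(c^2 + c*j - 42*j^2)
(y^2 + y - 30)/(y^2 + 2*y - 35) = (y + 6)/(y + 7)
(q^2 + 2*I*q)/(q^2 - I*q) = (q + 2*I)/(q - I)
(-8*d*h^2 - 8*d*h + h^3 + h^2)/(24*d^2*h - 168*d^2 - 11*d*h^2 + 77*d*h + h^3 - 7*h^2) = h*(-h - 1)/(3*d*h - 21*d - h^2 + 7*h)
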